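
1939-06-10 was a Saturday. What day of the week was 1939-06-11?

Within June 1939: 11 − 10 = 1 day.
1 mod 7 = 1, so 1 day after Saturday is Sunday.

Sunday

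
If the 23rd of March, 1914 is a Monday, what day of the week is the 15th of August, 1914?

Saturday

March 1914: 31 − 23 = 8 days remain.
Then April (30), May (31), June (30), July (31): 30 + 31 + 30 + 31 = 122 days.
August 1–15, 1914: 15 days.
Total: 8 + 122 + 15 = 145 days.
145 mod 7 = 5, so 5 days after Monday is Saturday.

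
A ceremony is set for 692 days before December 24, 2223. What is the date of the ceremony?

January 31, 2222

Count 692 days before December 24, 2223:
January 2222: 31 − 31 = 0 days remain.
Then 22 full months totalling 668 days.
December 1–24, 2223: 24 days.
Total: 0 + 668 + 24 = 692 days.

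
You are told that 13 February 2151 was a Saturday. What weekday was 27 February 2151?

Within February 2151: 27 − 13 = 14 days.
14 is a multiple of 7, so 27 February 2151 falls on the same weekday: Saturday.

Saturday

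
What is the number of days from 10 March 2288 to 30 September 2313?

From March 10, 2288 to March 10, 2313: 25 years, of which 5 contain a Feb 29 — 20×365 + 5×366 = 9130 days.
(2300 is not a leap year (divisible by 100 but not 400).)
March 2313: 31 − 10 = 21 days remain.
Then April (30), May (31), June (30), July (31), August (31): 30 + 31 + 30 + 31 + 31 = 153 days.
September 1–30, 2313: 30 days.
Residual: 204 days.
Total: 9334 days.

9334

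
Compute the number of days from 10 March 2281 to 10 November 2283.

975

Day-of-year of March 10, 2281: 69.
Day-of-year of November 10, 2283: 314.
2281 has 365 days, so 365 − 69 = 296 days remain in 2281.
Full years: 2282: 365. Sum = 365.
Total: 296 + 365 + 314 = 975 days.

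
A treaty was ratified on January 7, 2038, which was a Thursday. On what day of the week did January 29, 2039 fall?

January 2038: 31 − 7 = 24 days remain.
Then 11 full months totalling 334 days.
January 1–29, 2039: 29 days.
Total: 24 + 334 + 29 = 387 days.
387 mod 7 = 2, so 2 days after Thursday is Saturday.

Saturday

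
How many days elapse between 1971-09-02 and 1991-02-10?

Day-of-year of September 2, 1971: 245.
Day-of-year of February 10, 1991: 41.
1971 has 365 days, so 365 − 245 = 120 days remain in 1971.
Full years 1972–1990: 14 common + 5 leap = 14×365 + 5×366 = 6940 days.
Total: 120 + 6940 + 41 = 7101 days.

7101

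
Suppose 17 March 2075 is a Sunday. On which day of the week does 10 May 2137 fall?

From March 17, 2075 to March 17, 2137: 62 years, of which 15 contain a Feb 29 — 47×365 + 15×366 = 22645 days.
(2100 is not a leap year (divisible by 100 but not 400).)
March 2137: 31 − 17 = 14 days remain.
Then April (30): 30 days.
May 1–10, 2137: 10 days.
Residual: 54 days.
Total: 22699 days.
22699 mod 7 = 5, so 5 days after Sunday is Friday.

Friday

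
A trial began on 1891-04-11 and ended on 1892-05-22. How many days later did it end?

April 1891: 30 − 11 = 19 days remain.
Then 12 full months totalling 366 days.
May 1–22, 1892: 22 days.
Total: 19 + 366 + 22 = 407 days.

407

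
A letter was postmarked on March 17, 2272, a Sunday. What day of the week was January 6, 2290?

Monday

Day-of-year of March 17, 2272: 77.
Day-of-year of January 6, 2290: 6.
2272 has 366 days, so 366 − 77 = 289 days remain in 2272.
Full years 2273–2289: 13 common + 4 leap = 13×365 + 4×366 = 6209 days.
Total: 289 + 6209 + 6 = 6504 days.
6504 mod 7 = 1, so 1 day after Sunday is Monday.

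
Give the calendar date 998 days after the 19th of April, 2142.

the 11th of January, 2145

Count 998 days after April 19, 2142:
Day-of-year of April 19, 2142: 109.
Day-of-year of January 11, 2145: 11.
2142 has 365 days, so 365 − 109 = 256 days remain in 2142.
Full years: 2143: 365; 2144: 366. Sum = 731.
Total: 256 + 731 + 11 = 998 days.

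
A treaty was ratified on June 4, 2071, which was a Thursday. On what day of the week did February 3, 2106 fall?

From June 4, 2071 to June 4, 2105: 34 years, of which 8 contain a Feb 29 — 26×365 + 8×366 = 12418 days.
(2100 is not a leap year (divisible by 100 but not 400).)
June 2105: 30 − 4 = 26 days remain.
Then July (31), August (31), September (30), October (31), November (30), December (31), January (31): 31 + 31 + 30 + 31 + 30 + 31 + 31 = 215 days.
February 1–3, 2106: 3 days (2106 is not a leap year).
Residual: 244 days.
Total: 12662 days.
12662 mod 7 = 6, so 6 days after Thursday is Wednesday.

Wednesday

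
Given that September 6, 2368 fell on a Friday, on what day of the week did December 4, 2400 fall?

From September 6, 2368 to September 6, 2400: 32 years, of which 8 contain a Feb 29 — 24×365 + 8×366 = 11688 days.
(2400 is a leap year (divisible by 400).)
September 2400: 30 − 6 = 24 days remain.
Then October (31), November (30): 31 + 30 = 61 days.
December 1–4, 2400: 4 days.
Residual: 89 days.
Total: 11777 days.
11777 mod 7 = 3, so 3 days after Friday is Monday.

Monday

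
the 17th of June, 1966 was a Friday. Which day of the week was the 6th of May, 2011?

Friday

From June 17, 1966 to June 17, 2010: 44 years, of which 11 contain a Feb 29 — 33×365 + 11×366 = 16071 days.
(2000 is a leap year (divisible by 400).)
June 2010: 30 − 17 = 13 days remain.
Then 10 full months totalling 304 days.
May 1–6, 2011: 6 days.
Residual: 323 days.
Total: 16394 days.
16394 is a multiple of 7, so the 6th of May, 2011 falls on the same weekday: Friday.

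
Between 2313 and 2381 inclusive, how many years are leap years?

17

Years divisible by 4: 2316, 2320, …, 2380 — 17 in all.
No century exceptions apply. Count: 17.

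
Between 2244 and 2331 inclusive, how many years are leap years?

21

Years divisible by 4: 2244, 2248, …, 2328 — 22 in all.
Of these, 2300 is divisible by 100 but not 400, so not leap.
Leap years: 22 − 1 = 21.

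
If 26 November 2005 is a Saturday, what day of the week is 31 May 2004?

Monday

Count forward from the earlier date (May 31, 2004) to the later (November 26, 2005):
Day-of-year of May 31, 2004: 152.
Day-of-year of November 26, 2005: 330.
2004 has 366 days, so 366 − 152 = 214 days remain in 2004.
Total: 214 + 330 = 544 days.
544 mod 7 = 5, so 5 days before Saturday is Monday.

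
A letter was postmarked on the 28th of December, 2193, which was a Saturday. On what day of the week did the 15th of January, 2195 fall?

December 2193: 31 − 28 = 3 days remain.
Then 12 full months totalling 365 days.
January 1–15, 2195: 15 days.
Total: 3 + 365 + 15 = 383 days.
383 mod 7 = 5, so 5 days after Saturday is Thursday.

Thursday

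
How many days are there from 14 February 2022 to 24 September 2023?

February 2022: 28 − 14 = 14 days remain (2022 is not a leap year, so February has 28 days).
Then 18 full months totalling 549 days.
September 1–24, 2023: 24 days.
Total: 14 + 549 + 24 = 587 days.

587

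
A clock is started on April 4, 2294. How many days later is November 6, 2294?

April 2294: 30 − 4 = 26 days remain.
Then May (31), June (30), July (31), August (31), September (30), October (31): 31 + 30 + 31 + 31 + 30 + 31 = 184 days.
November 1–6, 2294: 6 days.
Total: 26 + 184 + 6 = 216 days.

216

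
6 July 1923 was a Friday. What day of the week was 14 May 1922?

Sunday

Count forward from the earlier date (May 14, 1922) to the later (July 6, 1923):
May 14, 1922 → May 14, 1923: 365 days.
May 1923: 31 − 14 = 17 days remain.
Then June (30): 30 days.
July 1–6, 1923: 6 days.
Residual: 53 days.
Total: 418 days.
418 mod 7 = 5, so 5 days before Friday is Sunday.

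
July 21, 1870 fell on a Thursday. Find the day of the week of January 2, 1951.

Day-of-year of July 21, 1870: 202.
Day-of-year of January 2, 1951: 2.
1870 has 365 days, so 365 − 202 = 163 days remain in 1870.
Full years 1871–1950: 61 common + 19 leap = 61×365 + 19×366 = 29219 days.
Total: 163 + 29219 + 2 = 29384 days.
29384 mod 7 = 5, so 5 days after Thursday is Tuesday.

Tuesday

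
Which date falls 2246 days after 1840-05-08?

1846-07-02

Count 2246 days after May 8, 1840:
May 8, 1840 → May 8, 1841: 365 days.
May 8, 1841 → May 8, 1842: 365 days.
May 8, 1842 → May 8, 1843: 365 days.
May 8, 1843 → May 8, 1844: 366 days (1844 is a leap year).
May 8, 1844 → May 8, 1845: 365 days.
May 8, 1845 → May 8, 1846: 365 days.
May 1846: 31 − 8 = 23 days remain.
Then June (30): 30 days.
July 1–2, 1846: 2 days.
Residual: 55 days.
Total: 2246 days.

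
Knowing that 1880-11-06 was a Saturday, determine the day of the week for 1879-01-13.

Monday

Count forward from the earlier date (January 13, 1879) to the later (November 6, 1880):
January 1879: 31 − 13 = 18 days remain.
Then 21 full months totalling 639 days.
November 1–6, 1880: 6 days.
Total: 18 + 639 + 6 = 663 days.
663 mod 7 = 5, so 5 days before Saturday is Monday.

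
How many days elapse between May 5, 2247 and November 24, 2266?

7143

From May 5, 2247 to May 5, 2266: 19 years, of which 5 contain a Feb 29 — 14×365 + 5×366 = 6940 days.
May 2266: 31 − 5 = 26 days remain.
Then June (30), July (31), August (31), September (30), October (31): 30 + 31 + 31 + 30 + 31 = 153 days.
November 1–24, 2266: 24 days.
Residual: 203 days.
Total: 7143 days.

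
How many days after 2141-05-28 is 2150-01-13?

3152

From May 28, 2141 to May 28, 2149: 8 years, of which 2 contain a Feb 29 — 6×365 + 2×366 = 2922 days.
May 2149: 31 − 28 = 3 days remain.
Then June (30), July (31), August (31), September (30), October (31), November (30), December (31): 30 + 31 + 31 + 30 + 31 + 30 + 31 = 214 days.
January 1–13, 2150: 13 days.
Residual: 230 days.
Total: 3152 days.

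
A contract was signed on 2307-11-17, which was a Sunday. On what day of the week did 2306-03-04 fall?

Count forward from the earlier date (March 4, 2306) to the later (November 17, 2307):
Day-of-year of March 4, 2306: 63.
Day-of-year of November 17, 2307: 321.
2306 has 365 days, so 365 − 63 = 302 days remain in 2306.
Total: 302 + 321 = 623 days.
623 is a multiple of 7, so 2306-03-04 falls on the same weekday: Sunday.

Sunday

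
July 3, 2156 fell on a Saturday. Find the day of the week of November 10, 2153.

Saturday

Count forward from the earlier date (November 10, 2153) to the later (July 3, 2156):
November 10, 2153 → November 10, 2154: 365 days.
November 10, 2154 → November 10, 2155: 365 days.
November 2155: 30 − 10 = 20 days remain.
Then December (31), January (31), February 2156 (29), March (31), April (30), May (31), June (30): 31 + 31 + 29 + 31 + 30 + 31 + 30 = 213 days.
July 1–3, 2156: 3 days.
Residual: 236 days.
Total: 966 days.
966 is a multiple of 7, so November 10, 2153 falls on the same weekday: Saturday.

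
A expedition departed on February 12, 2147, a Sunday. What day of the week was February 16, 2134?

Tuesday

Count forward from the earlier date (February 16, 2134) to the later (February 12, 2147):
From February 16, 2134 to February 16, 2146: 12 years, of which 3 contain a Feb 29 — 9×365 + 3×366 = 4383 days.
February 2146: 28 − 16 = 12 days remain (2146 is not a leap year, so February has 28 days).
Then 11 full months totalling 337 days.
February 1–12, 2147: 12 days (2147 is not a leap year).
Residual: 361 days.
Total: 4744 days.
4744 mod 7 = 5, so 5 days before Sunday is Tuesday.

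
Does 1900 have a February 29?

No

1900 is not a leap year (divisible by 100 but not 400).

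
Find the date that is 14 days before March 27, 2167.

March 13, 2167

Count 14 days before March 27, 2167:
Within March 2167: 27 − 13 = 14 days.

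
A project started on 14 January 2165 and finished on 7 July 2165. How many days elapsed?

January 2165: 31 − 14 = 17 days remain.
Then February 2165 (28), March (31), April (30), May (31), June (30): 28 + 31 + 30 + 31 + 30 = 150 days.
July 1–7, 2165: 7 days.
Total: 17 + 150 + 7 = 174 days.

174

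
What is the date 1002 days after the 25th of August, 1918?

the 23rd of May, 1921

Count 1002 days after August 25, 1918:
August 25, 1918 → August 25, 1919: 365 days.
August 25, 1919 → August 25, 1920: 366 days (1920 is a leap year).
August 1920: 31 − 25 = 6 days remain.
Then September (30), October (31), November (30), December (31), January (31), February 1921 (28), March (31), April (30): 30 + 31 + 30 + 31 + 31 + 28 + 31 + 30 = 242 days.
May 1–23, 1921: 23 days.
Residual: 271 days.
Total: 1002 days.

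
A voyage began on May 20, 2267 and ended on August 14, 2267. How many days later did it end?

May 2267: 31 − 20 = 11 days remain.
Then June (30), July (31): 30 + 31 = 61 days.
August 1–14, 2267: 14 days.
Total: 11 + 61 + 14 = 86 days.

86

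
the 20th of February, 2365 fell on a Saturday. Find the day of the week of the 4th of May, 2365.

February 2365: 28 − 20 = 8 days remain (2365 is not a leap year, so February has 28 days).
Then March (31), April (30): 31 + 30 = 61 days.
May 1–4, 2365: 4 days.
Total: 8 + 61 + 4 = 73 days.
73 mod 7 = 3, so 3 days after Saturday is Tuesday.

Tuesday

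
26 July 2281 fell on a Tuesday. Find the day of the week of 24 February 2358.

Monday

From July 26, 2281 to July 26, 2357: 76 years, of which 18 contain a Feb 29 — 58×365 + 18×366 = 27758 days.
(2300 is not a leap year (divisible by 100 but not 400).)
July 2357: 31 − 26 = 5 days remain.
Then August (31), September (30), October (31), November (30), December (31), January (31): 31 + 30 + 31 + 30 + 31 + 31 = 184 days.
February 1–24, 2358: 24 days (2358 is not a leap year).
Residual: 213 days.
Total: 27971 days.
27971 mod 7 = 6, so 6 days after Tuesday is Monday.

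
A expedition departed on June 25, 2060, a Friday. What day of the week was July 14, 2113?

Day-of-year of June 25, 2060: 177.
Day-of-year of July 14, 2113: 195.
2060 has 366 days, so 366 − 177 = 189 days remain in 2060.
Full years 2061–2112: 40 common + 12 leap = 40×365 + 12×366 = 18992 days.
Total: 189 + 18992 + 195 = 19376 days.
19376 is a multiple of 7, so July 14, 2113 falls on the same weekday: Friday.

Friday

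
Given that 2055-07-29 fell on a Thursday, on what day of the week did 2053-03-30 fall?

Sunday

Count forward from the earlier date (March 30, 2053) to the later (July 29, 2055):
March 30, 2053 → March 30, 2054: 365 days.
March 30, 2054 → March 30, 2055: 365 days.
March 2055: 31 − 30 = 1 day remains.
Then April (30), May (31), June (30): 30 + 31 + 30 = 91 days.
July 1–29, 2055: 29 days.
Residual: 121 days.
Total: 851 days.
851 mod 7 = 4, so 4 days before Thursday is Sunday.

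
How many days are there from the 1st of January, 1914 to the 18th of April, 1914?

107

January 1914: 31 − 1 = 30 days remain.
Then February 1914 (28), March (31): 28 + 31 = 59 days.
April 1–18, 1914: 18 days.
Total: 30 + 59 + 18 = 107 days.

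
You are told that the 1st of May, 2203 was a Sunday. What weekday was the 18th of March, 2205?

May 1, 2203 → May 1, 2204: 366 days (2204 is a leap year).
May 2204: 31 − 1 = 30 days remain.
Then 9 full months totalling 273 days.
March 1–18, 2205: 18 days.
Residual: 321 days.
Total: 687 days.
687 mod 7 = 1, so 1 day after Sunday is Monday.

Monday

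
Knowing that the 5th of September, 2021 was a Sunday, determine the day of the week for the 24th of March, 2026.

Tuesday

September 5, 2021 → September 5, 2022: 365 days.
September 5, 2022 → September 5, 2023: 365 days.
September 5, 2023 → September 5, 2024: 366 days (2024 is a leap year).
September 5, 2024 → September 5, 2025: 365 days.
September 2025: 30 − 5 = 25 days remain.
Then October (31), November (30), December (31), January (31), February 2026 (28): 31 + 30 + 31 + 31 + 28 = 151 days.
March 1–24, 2026: 24 days.
Residual: 200 days.
Total: 1661 days.
1661 mod 7 = 2, so 2 days after Sunday is Tuesday.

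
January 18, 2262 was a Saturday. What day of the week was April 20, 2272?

Saturday

From January 18, 2262 to January 18, 2272: 10 years, of which 2 contain a Feb 29 — 8×365 + 2×366 = 3652 days.
January 2272: 31 − 18 = 13 days remain.
Then February 2272 (29), March (31): 29 + 31 = 60 days.
April 1–20, 2272: 20 days.
Residual: 93 days.
Total: 3745 days.
3745 is a multiple of 7, so April 20, 2272 falls on the same weekday: Saturday.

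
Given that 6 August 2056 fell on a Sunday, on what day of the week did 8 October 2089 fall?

From August 6, 2056 to August 6, 2089: 33 years, of which 8 contain a Feb 29 — 25×365 + 8×366 = 12053 days.
August 2089: 31 − 6 = 25 days remain.
Then September (30): 30 days.
October 1–8, 2089: 8 days.
Residual: 63 days.
Total: 12116 days.
12116 mod 7 = 6, so 6 days after Sunday is Saturday.

Saturday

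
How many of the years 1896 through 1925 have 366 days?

Years divisible by 4 in [1896, 1925]: 1896, 1900, 1904, 1908, 1912, 1916, 1920, 1924.
Of these, 1900 is divisible by 100 but not 400, so not leap.
Leap years: 8 − 1 = 7.

7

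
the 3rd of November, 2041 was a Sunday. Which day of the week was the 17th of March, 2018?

Saturday

Count forward from the earlier date (March 17, 2018) to the later (November 3, 2041):
Day-of-year of March 17, 2018: 76.
Day-of-year of November 3, 2041: 307.
2018 has 365 days, so 365 − 76 = 289 days remain in 2018.
Full years 2019–2040: 16 common + 6 leap = 16×365 + 6×366 = 8036 days.
Total: 289 + 8036 + 307 = 8632 days.
8632 mod 7 = 1, so 1 day before Sunday is Saturday.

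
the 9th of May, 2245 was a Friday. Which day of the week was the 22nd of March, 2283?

Day-of-year of May 9, 2245: 129.
Day-of-year of March 22, 2283: 81.
2245 has 365 days, so 365 − 129 = 236 days remain in 2245.
Full years 2246–2282: 28 common + 9 leap = 28×365 + 9×366 = 13514 days.
Total: 236 + 13514 + 81 = 13831 days.
13831 mod 7 = 6, so 6 days after Friday is Thursday.

Thursday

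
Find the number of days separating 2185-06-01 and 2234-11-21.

18069

Day-of-year of June 1, 2185: 152.
Day-of-year of November 21, 2234: 325.
2185 has 365 days, so 365 − 152 = 213 days remain in 2185.
Full years 2186–2233: 37 common + 11 leap = 37×365 + 11×366 = 17531 days.
Total: 213 + 17531 + 325 = 18069 days.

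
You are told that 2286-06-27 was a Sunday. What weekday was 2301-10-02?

From June 27, 2286 to June 27, 2301: 15 years, of which 3 contain a Feb 29 — 12×365 + 3×366 = 5478 days.
(2300 is not a leap year (divisible by 100 but not 400).)
June 2301: 30 − 27 = 3 days remain.
Then July (31), August (31), September (30): 31 + 31 + 30 = 92 days.
October 1–2, 2301: 2 days.
Residual: 97 days.
Total: 5575 days.
5575 mod 7 = 3, so 3 days after Sunday is Wednesday.

Wednesday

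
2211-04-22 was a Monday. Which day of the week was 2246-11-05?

Thursday

From April 22, 2211 to April 22, 2246: 35 years, of which 9 contain a Feb 29 — 26×365 + 9×366 = 12784 days.
April 2246: 30 − 22 = 8 days remain.
Then May (31), June (30), July (31), August (31), September (30), October (31): 31 + 30 + 31 + 31 + 30 + 31 = 184 days.
November 1–5, 2246: 5 days.
Residual: 197 days.
Total: 12981 days.
12981 mod 7 = 3, so 3 days after Monday is Thursday.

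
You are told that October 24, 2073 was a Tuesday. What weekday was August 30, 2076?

Day-of-year of October 24, 2073: 297.
Day-of-year of August 30, 2076: 243.
2073 has 365 days, so 365 − 297 = 68 days remain in 2073.
Full years: 2074: 365; 2075: 365. Sum = 730.
Total: 68 + 730 + 243 = 1041 days.
1041 mod 7 = 5, so 5 days after Tuesday is Sunday.

Sunday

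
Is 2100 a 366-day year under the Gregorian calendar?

2100 is not a leap year (divisible by 100 but not 400).

No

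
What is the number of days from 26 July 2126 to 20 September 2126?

July 2126: 31 − 26 = 5 days remain.
Then August (31): 31 days.
September 1–20, 2126: 20 days.
Total: 5 + 31 + 20 = 56 days.

56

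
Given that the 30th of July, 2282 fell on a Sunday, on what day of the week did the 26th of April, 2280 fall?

Count forward from the earlier date (April 26, 2280) to the later (July 30, 2282):
April 26, 2280 → April 26, 2281: 365 days.
April 26, 2281 → April 26, 2282: 365 days.
April 2282: 30 − 26 = 4 days remain.
Then May (31), June (30): 31 + 30 = 61 days.
July 1–30, 2282: 30 days.
Residual: 95 days.
Total: 825 days.
825 mod 7 = 6, so 6 days before Sunday is Monday.

Monday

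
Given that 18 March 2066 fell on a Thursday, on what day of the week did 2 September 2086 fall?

Monday

Day-of-year of March 18, 2066: 77.
Day-of-year of September 2, 2086: 245.
2066 has 365 days, so 365 − 77 = 288 days remain in 2066.
Full years 2067–2085: 14 common + 5 leap = 14×365 + 5×366 = 6940 days.
Total: 288 + 6940 + 245 = 7473 days.
7473 mod 7 = 4, so 4 days after Thursday is Monday.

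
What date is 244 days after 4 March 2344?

3 November 2344

Count 244 days after March 4, 2344:
March 2344: 31 − 4 = 27 days remain.
Then April (30), May (31), June (30), July (31), August (31), September (30), October (31): 30 + 31 + 30 + 31 + 31 + 30 + 31 = 214 days.
November 1–3, 2344: 3 days.
Total: 27 + 214 + 3 = 244 days.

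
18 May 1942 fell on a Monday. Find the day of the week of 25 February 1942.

Wednesday

Count forward from the earlier date (February 25, 1942) to the later (May 18, 1942):
February 1942: 28 − 25 = 3 days remain (1942 is not a leap year, so February has 28 days).
Then March (31), April (30): 31 + 30 = 61 days.
May 1–18, 1942: 18 days.
Total: 3 + 61 + 18 = 82 days.
82 mod 7 = 5, so 5 days before Monday is Wednesday.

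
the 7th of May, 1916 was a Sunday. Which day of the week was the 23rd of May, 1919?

Day-of-year of May 7, 1916: 128.
Day-of-year of May 23, 1919: 143.
1916 has 366 days, so 366 − 128 = 238 days remain in 1916.
Full years: 1917: 365; 1918: 365. Sum = 730.
Total: 238 + 730 + 143 = 1111 days.
1111 mod 7 = 5, so 5 days after Sunday is Friday.

Friday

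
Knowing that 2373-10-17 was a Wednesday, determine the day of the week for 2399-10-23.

From October 17, 2373 to October 17, 2399: 26 years, of which 6 contain a Feb 29 — 20×365 + 6×366 = 9496 days.
Within October 2399: 23 − 17 = 6 days.
Total: 9502 days.
9502 mod 7 = 3, so 3 days after Wednesday is Saturday.

Saturday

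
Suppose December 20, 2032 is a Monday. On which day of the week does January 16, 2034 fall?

Monday

December 2032: 31 − 20 = 11 days remain.
Then 12 full months totalling 365 days.
January 1–16, 2034: 16 days.
Total: 11 + 365 + 16 = 392 days.
392 is a multiple of 7, so January 16, 2034 falls on the same weekday: Monday.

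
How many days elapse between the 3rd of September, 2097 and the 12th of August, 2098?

September 2097: 30 − 3 = 27 days remain.
Then 10 full months totalling 304 days.
August 1–12, 2098: 12 days.
Total: 27 + 304 + 12 = 343 days.

343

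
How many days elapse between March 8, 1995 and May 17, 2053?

Day-of-year of March 8, 1995: 67.
Day-of-year of May 17, 2053: 137.
1995 has 365 days, so 365 − 67 = 298 days remain in 1995.
Full years 1996–2052: 42 common + 15 leap = 42×365 + 15×366 = 20820 days.
Total: 298 + 20820 + 137 = 21255 days.

21255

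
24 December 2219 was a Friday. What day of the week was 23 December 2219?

Thursday

Count forward from the earlier date (December 23, 2219) to the later (December 24, 2219):
Within December 2219: 24 − 23 = 1 day.
1 mod 7 = 1, so 1 day before Friday is Thursday.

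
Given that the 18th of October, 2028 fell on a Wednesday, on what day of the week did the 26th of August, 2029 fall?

Day-of-year of October 18, 2028: 292.
Day-of-year of August 26, 2029: 238.
2028 has 366 days, so 366 − 292 = 74 days remain in 2028.
Total: 74 + 238 = 312 days.
312 mod 7 = 4, so 4 days after Wednesday is Sunday.

Sunday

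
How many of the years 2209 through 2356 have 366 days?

36

Years divisible by 4: 2212, 2216, …, 2356 — 37 in all.
Of these, 2300 is divisible by 100 but not 400, so not leap.
Leap years: 37 − 1 = 36.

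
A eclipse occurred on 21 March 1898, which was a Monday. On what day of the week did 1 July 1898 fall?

Friday

March 1898: 31 − 21 = 10 days remain.
Then April (30), May (31), June (30): 30 + 31 + 30 = 91 days.
July 1, 1898: 1 day.
Total: 10 + 91 + 1 = 102 days.
102 mod 7 = 4, so 4 days after Monday is Friday.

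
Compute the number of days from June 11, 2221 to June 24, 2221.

Within June 2221: 24 − 11 = 13 days.

13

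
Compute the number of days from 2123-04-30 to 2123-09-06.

129

April 2123: 30 − 30 = 0 days remain.
Then May (31), June (30), July (31), August (31): 31 + 30 + 31 + 31 = 123 days.
September 1–6, 2123: 6 days.
Total: 0 + 123 + 6 = 129 days.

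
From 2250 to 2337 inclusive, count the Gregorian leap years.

21

Years divisible by 4: 2252, 2256, …, 2336 — 22 in all.
Of these, 2300 is divisible by 100 but not 400, so not leap.
Leap years: 22 − 1 = 21.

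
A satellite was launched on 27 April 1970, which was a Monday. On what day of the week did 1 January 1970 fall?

Count forward from the earlier date (January 1, 1970) to the later (April 27, 1970):
January 1970: 31 − 1 = 30 days remain.
Then February 1970 (28), March (31): 28 + 31 = 59 days.
April 1–27, 1970: 27 days.
Total: 30 + 59 + 27 = 116 days.
116 mod 7 = 4, so 4 days before Monday is Thursday.

Thursday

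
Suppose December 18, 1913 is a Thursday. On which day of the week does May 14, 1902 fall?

Count forward from the earlier date (May 14, 1902) to the later (December 18, 1913):
From May 14, 1902 to May 14, 1913: 11 years, of which 3 contain a Feb 29 — 8×365 + 3×366 = 4018 days.
May 1913: 31 − 14 = 17 days remain.
Then June (30), July (31), August (31), September (30), October (31), November (30): 30 + 31 + 31 + 30 + 31 + 30 = 183 days.
December 1–18, 1913: 18 days.
Residual: 218 days.
Total: 4236 days.
4236 mod 7 = 1, so 1 day before Thursday is Wednesday.

Wednesday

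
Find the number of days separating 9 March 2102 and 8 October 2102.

March 2102: 31 − 9 = 22 days remain.
Then April (30), May (31), June (30), July (31), August (31), September (30): 30 + 31 + 30 + 31 + 31 + 30 = 183 days.
October 1–8, 2102: 8 days.
Total: 22 + 183 + 8 = 213 days.

213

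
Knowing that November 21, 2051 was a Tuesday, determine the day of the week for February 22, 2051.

Count forward from the earlier date (February 22, 2051) to the later (November 21, 2051):
February 2051: 28 − 22 = 6 days remain (2051 is not a leap year, so February has 28 days).
Then March (31), April (30), May (31), June (30), July (31), August (31), September (30), October (31): 31 + 30 + 31 + 30 + 31 + 31 + 30 + 31 = 245 days.
November 1–21, 2051: 21 days.
Total: 6 + 245 + 21 = 272 days.
272 mod 7 = 6, so 6 days before Tuesday is Wednesday.

Wednesday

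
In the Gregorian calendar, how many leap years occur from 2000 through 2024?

7

Years divisible by 4 in [2000, 2024]: 2000, 2004, 2008, 2012, 2016, 2020, 2024.
2000 is divisible by 400, so still leap.
No century exceptions apply. Count: 7.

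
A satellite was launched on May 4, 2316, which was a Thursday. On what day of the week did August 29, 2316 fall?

May 2316: 31 − 4 = 27 days remain.
Then June (30), July (31): 30 + 31 = 61 days.
August 1–29, 2316: 29 days.
Total: 27 + 61 + 29 = 117 days.
117 mod 7 = 5, so 5 days after Thursday is Tuesday.

Tuesday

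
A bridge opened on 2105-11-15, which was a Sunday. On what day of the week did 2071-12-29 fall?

Count forward from the earlier date (December 29, 2071) to the later (November 15, 2105):
From December 29, 2071 to December 29, 2104: 33 years, of which 8 contain a Feb 29 — 25×365 + 8×366 = 12053 days.
(2100 is not a leap year (divisible by 100 but not 400).)
December 2104: 31 − 29 = 2 days remain.
Then 10 full months totalling 304 days.
November 1–15, 2105: 15 days.
Residual: 321 days.
Total: 12374 days.
12374 mod 7 = 5, so 5 days before Sunday is Tuesday.

Tuesday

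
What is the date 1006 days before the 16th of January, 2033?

the 16th of April, 2030

Count 1006 days before January 16, 2033:
Day-of-year of April 16, 2030: 106.
Day-of-year of January 16, 2033: 16.
2030 has 365 days, so 365 − 106 = 259 days remain in 2030.
Full years: 2031: 365; 2032: 366. Sum = 731.
Total: 259 + 731 + 16 = 1006 days.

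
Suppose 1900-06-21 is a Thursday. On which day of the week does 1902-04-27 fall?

June 21, 1900 → June 21, 1901: 365 days.
June 1901: 30 − 21 = 9 days remain.
Then 9 full months totalling 274 days.
April 1–27, 1902: 27 days.
Residual: 310 days.
Total: 675 days.
675 mod 7 = 3, so 3 days after Thursday is Sunday.

Sunday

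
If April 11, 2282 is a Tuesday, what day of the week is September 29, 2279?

Monday

Count forward from the earlier date (September 29, 2279) to the later (April 11, 2282):
Day-of-year of September 29, 2279: 272.
Day-of-year of April 11, 2282: 101.
2279 has 365 days, so 365 − 272 = 93 days remain in 2279.
Full years: 2280: 366; 2281: 365. Sum = 731.
Total: 93 + 731 + 101 = 925 days.
925 mod 7 = 1, so 1 day before Tuesday is Monday.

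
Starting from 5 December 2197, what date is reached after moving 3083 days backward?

27 June 2189

Count 3083 days before December 5, 2197:
From June 27, 2189 to June 27, 2197: 8 years, of which 2 contain a Feb 29 — 6×365 + 2×366 = 2922 days.
June 2197: 30 − 27 = 3 days remain.
Then July (31), August (31), September (30), October (31), November (30): 31 + 31 + 30 + 31 + 30 = 153 days.
December 1–5, 2197: 5 days.
Residual: 161 days.
Total: 3083 days.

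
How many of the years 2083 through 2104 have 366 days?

Years divisible by 4 in [2083, 2104]: 2084, 2088, 2092, 2096, 2100, 2104.
Of these, 2100 is divisible by 100 but not 400, so not leap.
Leap years: 6 − 1 = 5.

5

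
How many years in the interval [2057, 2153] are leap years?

23

Years divisible by 4: 2060, 2064, …, 2152 — 24 in all.
Of these, 2100 is divisible by 100 but not 400, so not leap.
Leap years: 24 − 1 = 23.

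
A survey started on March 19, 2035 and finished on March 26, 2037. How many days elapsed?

738

March 19, 2035 → March 19, 2036: 366 days (2036 is a leap year).
March 19, 2036 → March 19, 2037: 365 days.
Within March 2037: 26 − 19 = 7 days.
Total: 738 days.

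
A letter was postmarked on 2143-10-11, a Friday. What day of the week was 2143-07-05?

Friday

Count forward from the earlier date (July 5, 2143) to the later (October 11, 2143):
July 2143: 31 − 5 = 26 days remain.
Then August (31), September (30): 31 + 30 = 61 days.
October 1–11, 2143: 11 days.
Total: 26 + 61 + 11 = 98 days.
98 is a multiple of 7, so 2143-07-05 falls on the same weekday: Friday.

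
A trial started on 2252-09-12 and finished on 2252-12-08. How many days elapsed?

September 2252: 30 − 12 = 18 days remain.
Then October (31), November (30): 31 + 30 = 61 days.
December 1–8, 2252: 8 days.
Total: 18 + 61 + 8 = 87 days.

87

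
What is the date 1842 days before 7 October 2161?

21 September 2156

Count 1842 days before October 7, 2161:
September 21, 2156 → September 21, 2157: 365 days.
September 21, 2157 → September 21, 2158: 365 days.
September 21, 2158 → September 21, 2159: 365 days.
September 21, 2159 → September 21, 2160: 366 days (2160 is a leap year).
September 21, 2160 → September 21, 2161: 365 days.
September 2161: 30 − 21 = 9 days remain.
October 1–7, 2161: 7 days.
Residual: 16 days.
Total: 1842 days.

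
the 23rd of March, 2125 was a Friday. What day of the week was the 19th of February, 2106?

Count forward from the earlier date (February 19, 2106) to the later (March 23, 2125):
Day-of-year of February 19, 2106: 50.
Day-of-year of March 23, 2125: 82.
2106 has 365 days, so 365 − 50 = 315 days remain in 2106.
Full years 2107–2124: 13 common + 5 leap = 13×365 + 5×366 = 6575 days.
Total: 315 + 6575 + 82 = 6972 days.
6972 is a multiple of 7, so the 19th of February, 2106 falls on the same weekday: Friday.

Friday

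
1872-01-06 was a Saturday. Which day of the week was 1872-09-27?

Friday

January 1872: 31 − 6 = 25 days remain.
Then February 1872 (29), March (31), April (30), May (31), June (30), July (31), August (31): 29 + 31 + 30 + 31 + 30 + 31 + 31 = 213 days.
September 1–27, 1872: 27 days.
Total: 25 + 213 + 27 = 265 days.
265 mod 7 = 6, so 6 days after Saturday is Friday.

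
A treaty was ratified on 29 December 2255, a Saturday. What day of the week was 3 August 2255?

Count forward from the earlier date (August 3, 2255) to the later (December 29, 2255):
August 2255: 31 − 3 = 28 days remain.
Then September (30), October (31), November (30): 30 + 31 + 30 = 91 days.
December 1–29, 2255: 29 days.
Total: 28 + 91 + 29 = 148 days.
148 mod 7 = 1, so 1 day before Saturday is Friday.

Friday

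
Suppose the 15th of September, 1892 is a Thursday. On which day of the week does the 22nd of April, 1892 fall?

Count forward from the earlier date (April 22, 1892) to the later (September 15, 1892):
April 1892: 30 − 22 = 8 days remain.
Then May (31), June (30), July (31), August (31): 31 + 30 + 31 + 31 = 123 days.
September 1–15, 1892: 15 days.
Total: 8 + 123 + 15 = 146 days.
146 mod 7 = 6, so 6 days before Thursday is Friday.

Friday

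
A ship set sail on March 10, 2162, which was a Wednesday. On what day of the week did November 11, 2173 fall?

Day-of-year of March 10, 2162: 69.
Day-of-year of November 11, 2173: 315.
2162 has 365 days, so 365 − 69 = 296 days remain in 2162.
Full years 2163–2172: 7 common + 3 leap = 7×365 + 3×366 = 3653 days.
Total: 296 + 3653 + 315 = 4264 days.
4264 mod 7 = 1, so 1 day after Wednesday is Thursday.

Thursday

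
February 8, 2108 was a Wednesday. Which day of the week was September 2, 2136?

Sunday

Day-of-year of February 8, 2108: 39.
Day-of-year of September 2, 2136: 246.
2108 has 366 days, so 366 − 39 = 327 days remain in 2108.
Full years 2109–2135: 21 common + 6 leap = 21×365 + 6×366 = 9861 days.
Total: 327 + 9861 + 246 = 10434 days.
10434 mod 7 = 4, so 4 days after Wednesday is Sunday.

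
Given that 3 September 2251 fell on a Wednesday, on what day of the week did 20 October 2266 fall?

Day-of-year of September 3, 2251: 246.
Day-of-year of October 20, 2266: 293.
2251 has 365 days, so 365 − 246 = 119 days remain in 2251.
Full years 2252–2265: 10 common + 4 leap = 10×365 + 4×366 = 5114 days.
Total: 119 + 5114 + 293 = 5526 days.
5526 mod 7 = 3, so 3 days after Wednesday is Saturday.

Saturday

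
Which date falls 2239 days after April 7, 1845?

May 25, 1851

Count 2239 days after April 7, 1845:
April 7, 1845 → April 7, 1846: 365 days.
April 7, 1846 → April 7, 1847: 365 days.
April 7, 1847 → April 7, 1848: 366 days (1848 is a leap year).
April 7, 1848 → April 7, 1849: 365 days.
April 7, 1849 → April 7, 1850: 365 days.
April 7, 1850 → April 7, 1851: 365 days.
April 1851: 30 − 7 = 23 days remain.
May 1–25, 1851: 25 days.
Residual: 48 days.
Total: 2239 days.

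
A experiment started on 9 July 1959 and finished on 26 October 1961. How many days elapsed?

Day-of-year of July 9, 1959: 190.
Day-of-year of October 26, 1961: 299.
1959 has 365 days, so 365 − 190 = 175 days remain in 1959.
Full years: 1960: 366. Sum = 366.
Total: 175 + 366 + 299 = 840 days.

840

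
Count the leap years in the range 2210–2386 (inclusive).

Years divisible by 4: 2212, 2216, …, 2384 — 44 in all.
Of these, 2300 is divisible by 100 but not 400, so not leap.
Leap years: 44 − 1 = 43.

43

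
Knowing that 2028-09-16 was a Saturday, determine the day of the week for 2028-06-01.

Count forward from the earlier date (June 1, 2028) to the later (September 16, 2028):
June 2028: 30 − 1 = 29 days remain.
Then July (31), August (31): 31 + 31 = 62 days.
September 1–16, 2028: 16 days.
Total: 29 + 62 + 16 = 107 days.
107 mod 7 = 2, so 2 days before Saturday is Thursday.

Thursday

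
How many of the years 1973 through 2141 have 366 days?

Years divisible by 4: 1976, 1980, …, 2140 — 42 in all.
Of these, 2100 is divisible by 100 but not 400, so not leap.
2000 is divisible by 400, so still leap.
Leap years: 42 − 1 = 41.

41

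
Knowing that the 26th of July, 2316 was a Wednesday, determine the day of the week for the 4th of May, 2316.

Thursday

Count forward from the earlier date (May 4, 2316) to the later (July 26, 2316):
May 2316: 31 − 4 = 27 days remain.
Then June (30): 30 days.
July 1–26, 2316: 26 days.
Total: 27 + 30 + 26 = 83 days.
83 mod 7 = 6, so 6 days before Wednesday is Thursday.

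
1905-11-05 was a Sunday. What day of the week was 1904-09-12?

Count forward from the earlier date (September 12, 1904) to the later (November 5, 1905):
September 12, 1904 → September 12, 1905: 365 days.
September 1905: 30 − 12 = 18 days remain.
Then October (31): 31 days.
November 1–5, 1905: 5 days.
Residual: 54 days.
Total: 419 days.
419 mod 7 = 6, so 6 days before Sunday is Monday.

Monday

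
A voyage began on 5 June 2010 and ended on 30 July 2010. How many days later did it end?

55

June 2010: 30 − 5 = 25 days remain.
July 1–30, 2010: 30 days.
Total: 25 + 30 = 55 days.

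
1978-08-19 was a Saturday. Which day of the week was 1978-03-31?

Friday

Count forward from the earlier date (March 31, 1978) to the later (August 19, 1978):
March 1978: 31 − 31 = 0 days remain.
Then April (30), May (31), June (30), July (31): 30 + 31 + 30 + 31 = 122 days.
August 1–19, 1978: 19 days.
Total: 0 + 122 + 19 = 141 days.
141 mod 7 = 1, so 1 day before Saturday is Friday.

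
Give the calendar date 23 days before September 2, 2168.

August 10, 2168

Count 23 days before September 2, 2168:
August 2168: 31 − 10 = 21 days remain.
September 1–2, 2168: 2 days.
Total: 21 + 2 = 23 days.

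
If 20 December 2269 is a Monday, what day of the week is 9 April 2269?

Friday

Count forward from the earlier date (April 9, 2269) to the later (December 20, 2269):
April 2269: 30 − 9 = 21 days remain.
Then May (31), June (30), July (31), August (31), September (30), October (31), November (30): 31 + 30 + 31 + 31 + 30 + 31 + 30 = 214 days.
December 1–20, 2269: 20 days.
Total: 21 + 214 + 20 = 255 days.
255 mod 7 = 3, so 3 days before Monday is Friday.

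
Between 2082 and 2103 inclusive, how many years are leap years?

Years divisible by 4 in [2082, 2103]: 2084, 2088, 2092, 2096, 2100.
Of these, 2100 is divisible by 100 but not 400, so not leap.
Leap years: 5 − 1 = 4.

4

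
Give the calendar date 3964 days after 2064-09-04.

2075-07-13

Count 3964 days after September 4, 2064:
From September 4, 2064 to September 4, 2074: 10 years, of which 2 contain a Feb 29 — 8×365 + 2×366 = 3652 days.
September 2074: 30 − 4 = 26 days remain.
Then 9 full months totalling 273 days.
July 1–13, 2075: 13 days.
Residual: 312 days.
Total: 3964 days.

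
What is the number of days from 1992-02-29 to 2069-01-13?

28078

Day-of-year of February 29, 1992: 60.
Day-of-year of January 13, 2069: 13.
1992 has 366 days, so 366 − 60 = 306 days remain in 1992.
Full years 1993–2068: 57 common + 19 leap = 57×365 + 19×366 = 27759 days.
Total: 306 + 27759 + 13 = 28078 days.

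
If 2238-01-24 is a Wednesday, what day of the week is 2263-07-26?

From January 24, 2238 to January 24, 2263: 25 years, of which 6 contain a Feb 29 — 19×365 + 6×366 = 9131 days.
January 2263: 31 − 24 = 7 days remain.
Then February 2263 (28), March (31), April (30), May (31), June (30): 28 + 31 + 30 + 31 + 30 = 150 days.
July 1–26, 2263: 26 days.
Residual: 183 days.
Total: 9314 days.
9314 mod 7 = 4, so 4 days after Wednesday is Sunday.

Sunday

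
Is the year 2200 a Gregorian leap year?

No

2200 is not a leap year (divisible by 100 but not 400).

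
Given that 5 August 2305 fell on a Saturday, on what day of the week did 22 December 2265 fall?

Friday

Count forward from the earlier date (December 22, 2265) to the later (August 5, 2305):
From December 22, 2265 to December 22, 2304: 39 years, of which 9 contain a Feb 29 — 30×365 + 9×366 = 14244 days.
(2300 is not a leap year (divisible by 100 but not 400).)
December 2304: 31 − 22 = 9 days remain.
Then January (31), February 2305 (28), March (31), April (30), May (31), June (30), July (31): 31 + 28 + 31 + 30 + 31 + 30 + 31 = 212 days.
August 1–5, 2305: 5 days.
Residual: 226 days.
Total: 14470 days.
14470 mod 7 = 1, so 1 day before Saturday is Friday.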